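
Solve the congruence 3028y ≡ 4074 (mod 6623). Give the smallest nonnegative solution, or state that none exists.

1948

gcd(6623, 3028):
  6623 = 2*3028 + 567
  3028 = 5*567 + 193
  567 = 2*193 + 181
  193 = 1*181 + 12
  181 = 15*12 + 1
  12 = 12*1
so gcd(6623, 3028) = 1.
1 divides 4074, so solutions exist.
Back-substitute for Bézout coefficients:
  1 = 181 - 15*12
  ... = 3028*(-549) + 6623*(251)
So 3028*(-549) ≡ 1 (mod 6623); multiply by 4074: y ≡ -2236626 (mod 6623).
Smallest nonnegative: y = -2236626 mod 6623 = 1948.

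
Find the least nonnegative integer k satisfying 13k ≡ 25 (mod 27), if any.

4

gcd(27, 13) = 1.
1 divides 25, so solutions exist.
By Bézout, 13·(-2) + 27·(1) = 1.
So 13·(-2) ≡ 1 (mod 27); multiply by 25: k ≡ -50 (mod 27).
Smallest nonnegative: k = -50 mod 27 = 4.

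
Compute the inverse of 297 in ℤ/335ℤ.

238

gcd(335, 297) = 1.
By Bézout, 297×(-97) + 335×(86) = 1.
So 297×-97 ≡ 1 (mod 335), and -97 mod 335 = 238.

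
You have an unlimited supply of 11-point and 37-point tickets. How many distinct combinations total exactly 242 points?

1

Need nonnegative integers with 11j + 37k = 242.
gcd(11, 37) = 1, and 11·(-10) + 37·(3) = 1.
So (j₀, k₀) = (-2420, 726); general j = -2420 + 37t, k = 726 - 11t.
j ≥ 0 ⇒ t ≥ 66; k ≥ 0 ⇒ t ≤ 66. That's 1 value of t.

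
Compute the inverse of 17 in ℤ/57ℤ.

gcd(57, 17) = 1.
By Bézout, 17*(-10) + 57*(3) = 1.
So 17*-10 ≡ 1 (mod 57), and -10 mod 57 = 47.

47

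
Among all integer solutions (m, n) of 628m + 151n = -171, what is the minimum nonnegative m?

gcd(628, 151):
  628 = 4·151 + 24
  151 = 6·24 + 7
  24 = 3·7 + 3
  7 = 2·3 + 1
  3 = 3·1
so gcd(628, 151) = 1.
1 divides -171, so solutions exist.
Back-substitute for Bézout coefficients:
  1 = 7 - 2·3
  ... = 628·(-44) + 151·(183)
Scale by -171/1 = -171: (m₀, n₀) = (7524, -31293).
General solution: m = 7524 + 151t, n = -31293 - 628t for integer t.
m ≥ 0: smallest is 7524 mod 151 = 125 (at t = -49), with n = -521.

125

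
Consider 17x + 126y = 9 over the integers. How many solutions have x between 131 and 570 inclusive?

gcd(126, 17) = 1  (126 = 7×17 + 7, 17 = 2×7 + 3, 7 = 2×3 + 1, 3 = 3×1).
Back-substituting, 17×(-37) + 126×(5) = 1.
Scale by 9: particular solution (-333, 45); reduce x mod 126: (45, -6).
General solution: x = 45 + 126t, y = -6 - 17t for integer t.
131 ≤ 45 + 126t ≤ 570 gives t ∈ [1, 4], which is 4 values.

4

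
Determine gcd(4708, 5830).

22

gcd(5830, 4708):
  5830 = 1×4708 + 1122
  4708 = 4×1122 + 220
  1122 = 5×220 + 22
  220 = 10×22
so gcd(5830, 4708) = 22.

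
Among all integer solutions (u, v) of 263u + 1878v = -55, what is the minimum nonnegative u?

gcd(1878, 263) = 1.
1 divides -55, so solutions exist.
By Bézout, 263*(-457) + 1878*(64) = 1.
Scale by -55/1 = -55: (u₀, v₀) = (25135, -3520).
General solution: u = 25135 + 1878t, v = -3520 - 263t for integer t.
u ≥ 0: smallest is 25135 mod 1878 = 721 (at t = -13), with v = -101.

721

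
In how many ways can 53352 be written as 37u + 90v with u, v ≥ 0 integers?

gcd(90, 37):
  90 = 2×37 + 16
  37 = 2×16 + 5
  16 = 3×5 + 1
  5 = 5×1
so gcd(90, 37) = 1.
Back-substitute for Bézout coefficients:
  1 = 16 - 3×5
  ... = 37×(-17) + 90×(7)
Scale by 53352: one solution is (-906984, 373464). Reduce u mod 90: (36, 578).
General: u = 36 + 90t, v = 578 - 37t.
u ≥ 0 ⇒ t ≥ 0; v ≥ 0 ⇒ t ≤ 15. So t ∈ [0, 15]: 16 solutions.

16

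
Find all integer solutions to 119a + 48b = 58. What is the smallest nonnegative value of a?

gcd(119, 48) = 1.
1 divides 58, so solutions exist.
By Bézout, 119·(23) + 48·(-57) = 1.
Scale by 58/1 = 58: (a₀, b₀) = (1334, -3306).
General solution: a = 1334 + 48t, b = -3306 - 119t for integer t.
a ≥ 0: smallest is 1334 mod 48 = 38 (at t = -27), with b = -93.

38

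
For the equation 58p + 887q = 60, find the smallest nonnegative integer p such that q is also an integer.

521

gcd(887, 58) = 1  (887 = 15·58 + 17, 58 = 3·17 + 7, 17 = 2·7 + 3, 7 = 2·3 + 1, 3 = 3·1).
1 divides 60, so solutions exist.
Back-substituting, 58·(260) + 887·(-17) = 1.
Scale by 60/1 = 60: (p₀, q₀) = (15600, -1020).
General solution: p = 15600 + 887t, q = -1020 - 58t for integer t.
p ≥ 0: smallest is 15600 mod 887 = 521 (at t = -17), with q = -34.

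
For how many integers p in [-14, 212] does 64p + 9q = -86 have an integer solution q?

26

gcd(64, 9) = 1.
By Bézout, 64×(1) + 9×(-7) = 1.
Particular solution: (4, -38).
General solution: p = 4 + 9t, q = -38 - 64t for integer t.
-14 ≤ 4 + 9t ≤ 212 gives t ∈ [-2, 23], which is 26 values.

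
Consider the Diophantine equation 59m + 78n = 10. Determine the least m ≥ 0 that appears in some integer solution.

20

gcd(78, 59):
  78 = 1*59 + 19
  59 = 3*19 + 2
  19 = 9*2 + 1
  2 = 2*1
so gcd(78, 59) = 1.
1 divides 10, so solutions exist.
Back-substitute for Bézout coefficients:
  1 = 19 - 9*2
  ... = 59*(-37) + 78*(28)
Scale by 10/1 = 10: (m₀, n₀) = (-370, 280).
General solution: m = -370 + 78t, n = 280 - 59t for integer t.
m ≥ 0: smallest is -370 mod 78 = 20 (at t = 5), with n = -15.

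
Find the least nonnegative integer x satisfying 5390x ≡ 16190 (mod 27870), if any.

427

gcd(27870, 5390) = 10  (27870 = 5*5390 + 920, 5390 = 5*920 + 790, 920 = 1*790 + 130, 790 = 6*130 + 10, 130 = 13*10).
10 divides 16190, so solutions exist.
Back-substituting, 5390*(212) + 27870*(-41) = 10.
So 5390*(212) ≡ 10 (mod 27870); multiply by 1619: x ≡ 343228 (mod 2787).
Smallest nonnegative: x = 343228 mod 2787 = 427.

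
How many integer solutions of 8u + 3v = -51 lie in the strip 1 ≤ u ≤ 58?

19

gcd(8, 3):
  8 = 2×3 + 2
  3 = 1×2 + 1
  2 = 2×1
so gcd(8, 3) = 1.
Back-substitute for Bézout coefficients:
  1 = 3 - 1×2
  ... = 8×(-1) + 3×(3)
Scale by -51: particular solution (51, -153); reduce u mod 3: (0, -17).
General solution: u = 0 + 3t, v = -17 - 8t for integer t.
1 ≤ 0 + 3t ≤ 58 gives t ∈ [1, 19], which is 19 values.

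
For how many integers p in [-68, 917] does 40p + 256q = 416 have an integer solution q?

31

gcd(256, 40) = 8  (256 = 6×40 + 16, 40 = 2×16 + 8, 16 = 2×8).
Back-substituting, 40×(13) + 256×(-2) = 8.
Scale by 52: particular solution (676, -104); reduce p mod 32: (4, 1).
General solution: p = 4 + 32t, q = 1 - 5t for integer t.
-68 ≤ 4 + 32t ≤ 917 gives t ∈ [-2, 28], which is 31 values.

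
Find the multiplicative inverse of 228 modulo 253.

gcd(253, 228) = 1  (253 = 1×228 + 25, 228 = 9×25 + 3, 25 = 8×3 + 1, 3 = 3×1).
Back-substituting, 228×(-81) + 253×(73) = 1.
So 228×-81 ≡ 1 (mod 253), and -81 mod 253 = 172.

172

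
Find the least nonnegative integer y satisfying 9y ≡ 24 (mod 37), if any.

15

gcd(37, 9) = 1  (37 = 4×9 + 1, 9 = 9×1).
1 divides 24, so solutions exist.
Back-substituting, 9×(-4) + 37×(1) = 1.
So 9×(-4) ≡ 1 (mod 37); multiply by 24: y ≡ -96 (mod 37).
Smallest nonnegative: y = -96 mod 37 = 15.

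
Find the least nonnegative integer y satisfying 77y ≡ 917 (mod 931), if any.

gcd(931, 77):
  931 = 12·77 + 7
  77 = 11·7
so gcd(931, 77) = 7.
7 divides 917, so solutions exist.
Back-substitute for Bézout coefficients:
  7 = 931 - 12·77
  ... = 77·(-12) + 931·(1)
So 77·(-12) ≡ 7 (mod 931); multiply by 131: y ≡ -1572 (mod 133).
Smallest nonnegative: y = -1572 mod 133 = 24.

24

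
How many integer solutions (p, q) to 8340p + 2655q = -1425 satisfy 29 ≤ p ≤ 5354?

gcd(8340, 2655):
  8340 = 3×2655 + 375
  2655 = 7×375 + 30
  375 = 12×30 + 15
  30 = 2×15
so gcd(8340, 2655) = 15.
Back-substitute for Bézout coefficients:
  15 = 375 - 12×30
  ... = 8340×(85) + 2655×(-267)
Scale by -95: particular solution (-8075, 25365); reduce p mod 177: (67, -211).
General solution: p = 67 + 177t, q = -211 - 556t for integer t.
29 ≤ 67 + 177t ≤ 5354 gives t ∈ [0, 29], which is 30 values.

30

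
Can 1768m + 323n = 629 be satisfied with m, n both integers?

gcd(1768, 323):
  1768 = 5*323 + 153
  323 = 2*153 + 17
  153 = 9*17
so gcd(1768, 323) = 17.
17 divides 629, so integer solutions exist.

yes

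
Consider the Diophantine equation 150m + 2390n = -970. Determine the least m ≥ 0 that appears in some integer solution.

gcd(2390, 150):
  2390 = 15×150 + 140
  150 = 1×140 + 10
  140 = 14×10
so gcd(2390, 150) = 10.
10 divides -970, so solutions exist.
Back-substitute for Bézout coefficients:
  10 = 150 - 1×140
  ... = 150×(16) + 2390×(-1)
Scale by -970/10 = -97: (m₀, n₀) = (-1552, 97).
General solution: m = -1552 + 239t, n = 97 - 15t for integer t.
m ≥ 0: smallest is -1552 mod 239 = 121 (at t = 7), with n = -8.

121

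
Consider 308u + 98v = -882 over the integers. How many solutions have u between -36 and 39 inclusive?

gcd(308, 98):
  308 = 3·98 + 14
  98 = 7·14
so gcd(308, 98) = 14.
Back-substitute for Bézout coefficients:
  14 = 308 - 3·98
  ... = 308·(1) + 98·(-3)
Scale by -63: particular solution (-63, 189); reduce u mod 7: (0, -9).
General solution: u = 0 + 7t, v = -9 - 22t for integer t.
-36 ≤ 0 + 7t ≤ 39 gives t ∈ [-5, 5], which is 11 values.

11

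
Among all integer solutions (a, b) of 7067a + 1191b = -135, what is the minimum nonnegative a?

258

gcd(7067, 1191):
  7067 = 5·1191 + 1112
  1191 = 1·1112 + 79
  1112 = 14·79 + 6
  79 = 13·6 + 1
  6 = 6·1
so gcd(7067, 1191) = 1.
1 divides -135, so solutions exist.
Back-substitute for Bézout coefficients:
  1 = 79 - 13·6
  ... = 7067·(-196) + 1191·(1163)
Scale by -135/1 = -135: (a₀, b₀) = (26460, -157005).
General solution: a = 26460 + 1191t, b = -157005 - 7067t for integer t.
a ≥ 0: smallest is 26460 mod 1191 = 258 (at t = -22), with b = -1531.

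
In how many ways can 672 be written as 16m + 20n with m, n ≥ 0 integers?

9

gcd(20, 16):
  20 = 1*16 + 4
  16 = 4*4
so gcd(20, 16) = 4.
Back-substitute for Bézout coefficients:
  4 = 20 - 1*16
  ... = 16*(-1) + 20*(1)
Scale by 168: one solution is (-168, 168). Reduce m mod 5: (2, 32).
General: m = 2 + 5t, n = 32 - 4t.
m ≥ 0 ⇒ t ≥ 0; n ≥ 0 ⇒ t ≤ 8. So t ∈ [0, 8]: 9 solutions.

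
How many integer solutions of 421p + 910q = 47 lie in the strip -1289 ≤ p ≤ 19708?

gcd(910, 421) = 1.
By Bézout, 421×(281) + 910×(-130) = 1.
Particular solution: (467, -216).
General solution: p = 467 + 910t, q = -216 - 421t for integer t.
-1289 ≤ 467 + 910t ≤ 19708 gives t ∈ [-1, 21], which is 23 values.

23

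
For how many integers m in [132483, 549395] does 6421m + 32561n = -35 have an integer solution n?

13

gcd(32561, 6421) = 1  (32561 = 5·6421 + 456, 6421 = 14·456 + 37, 456 = 12·37 + 12, 37 = 3·12 + 1, 12 = 12·1).
Back-substituting, 6421·(2642) + 32561·(-521) = 1.
Scale by -35: particular solution (-92470, 18235); reduce m mod 32561: (5213, -1028).
General solution: m = 5213 + 32561t, n = -1028 - 6421t for integer t.
132483 ≤ 5213 + 32561t ≤ 549395 gives t ∈ [4, 16], which is 13 values.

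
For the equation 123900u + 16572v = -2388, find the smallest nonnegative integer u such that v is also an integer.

686

gcd(123900, 16572) = 12  (123900 = 7×16572 + 7896, 16572 = 2×7896 + 780, 7896 = 10×780 + 96, 780 = 8×96 + 12, 96 = 8×12).
12 divides -2388, so solutions exist.
Back-substituting, 123900×(-170) + 16572×(1271) = 12.
Scale by -2388/12 = -199: (u₀, v₀) = (33830, -252929).
General solution: u = 33830 + 1381t, v = -252929 - 10325t for integer t.
u ≥ 0: smallest is 33830 mod 1381 = 686 (at t = -24), with v = -5129.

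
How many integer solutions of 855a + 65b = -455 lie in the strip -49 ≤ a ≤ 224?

gcd(855, 65):
  855 = 13×65 + 10
  65 = 6×10 + 5
  10 = 2×5
so gcd(855, 65) = 5.
Back-substitute for Bézout coefficients:
  5 = 65 - 6×10
  ... = 855×(-6) + 65×(79)
Scale by -91: particular solution (546, -7189); reduce a mod 13: (0, -7).
General solution: a = 0 + 13t, b = -7 - 171t for integer t.
-49 ≤ 0 + 13t ≤ 224 gives t ∈ [-3, 17], which is 21 values.

21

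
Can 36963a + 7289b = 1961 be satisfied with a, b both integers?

gcd(36963, 7289) = 37.
37 divides 1961, so integer solutions exist.

yes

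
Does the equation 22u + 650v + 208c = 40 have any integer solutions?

gcd(650, 22) = 2  (650 = 29·22 + 12, 22 = 1·12 + 10, 12 = 1·10 + 2, 10 = 5·2).
gcd(2, 208) = 2.
2 divides 40, so integer solutions exist.

yes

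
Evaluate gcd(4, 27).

gcd(27, 4):
  27 = 6×4 + 3
  4 = 1×3 + 1
  3 = 3×1
so gcd(27, 4) = 1.

1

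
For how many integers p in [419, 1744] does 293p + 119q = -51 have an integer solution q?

11

gcd(293, 119) = 1.
By Bézout, 293*(13) + 119*(-32) = 1.
Particular solution: (51, -126).
General solution: p = 51 + 119t, q = -126 - 293t for integer t.
419 ≤ 51 + 119t ≤ 1744 gives t ∈ [4, 14], which is 11 values.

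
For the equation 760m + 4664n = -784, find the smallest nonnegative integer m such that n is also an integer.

gcd(4664, 760):
  4664 = 6×760 + 104
  760 = 7×104 + 32
  104 = 3×32 + 8
  32 = 4×8
so gcd(4664, 760) = 8.
8 divides -784, so solutions exist.
Back-substitute for Bézout coefficients:
  8 = 104 - 3×32
  ... = 760×(-135) + 4664×(22)
Scale by -784/8 = -98: (m₀, n₀) = (13230, -2156).
General solution: m = 13230 + 583t, n = -2156 - 95t for integer t.
m ≥ 0: smallest is 13230 mod 583 = 404 (at t = -22), with n = -66.

404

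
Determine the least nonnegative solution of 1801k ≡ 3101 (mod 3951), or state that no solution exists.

gcd(3951, 1801):
  3951 = 2×1801 + 349
  1801 = 5×349 + 56
  349 = 6×56 + 13
  56 = 4×13 + 4
  13 = 3×4 + 1
  4 = 4×1
so gcd(3951, 1801) = 1.
1 divides 3101, so solutions exist.
Back-substitute for Bézout coefficients:
  1 = 13 - 3×4
  ... = 1801×(-917) + 3951×(418)
So 1801×(-917) ≡ 1 (mod 3951); multiply by 3101: k ≡ -2843617 (mod 3951).
Smallest nonnegative: k = -2843617 mod 3951 = 1103.

1103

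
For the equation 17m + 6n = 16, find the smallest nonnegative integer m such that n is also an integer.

2

gcd(17, 6) = 1  (17 = 2·6 + 5, 6 = 1·5 + 1, 5 = 5·1).
1 divides 16, so solutions exist.
Back-substituting, 17·(-1) + 6·(3) = 1.
Scale by 16/1 = 16: (m₀, n₀) = (-16, 48).
General solution: m = -16 + 6t, n = 48 - 17t for integer t.
m ≥ 0: smallest is -16 mod 6 = 2 (at t = 3), with n = -3.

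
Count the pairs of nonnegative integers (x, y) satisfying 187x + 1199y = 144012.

gcd(1199, 187):
  1199 = 6×187 + 77
  187 = 2×77 + 33
  77 = 2×33 + 11
  33 = 3×11
so gcd(1199, 187) = 11.
Back-substitute for Bézout coefficients:
  11 = 77 - 2×33
  ... = 187×(-32) + 1199×(5)
Scale by 13092: one solution is (-418944, 65460). Reduce x mod 109: (52, 112).
General: x = 52 + 109t, y = 112 - 17t.
x ≥ 0 ⇒ t ≥ 0; y ≥ 0 ⇒ t ≤ 6. So t ∈ [0, 6]: 7 solutions.

7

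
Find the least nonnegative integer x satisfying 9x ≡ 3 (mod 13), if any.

gcd(13, 9) = 1.
1 divides 3, so solutions exist.
By Bézout, 9*(3) + 13*(-2) = 1.
So 9*(3) ≡ 1 (mod 13); multiply by 3: x ≡ 9 (mod 13).
Smallest nonnegative: x = 9 mod 13 = 9.

9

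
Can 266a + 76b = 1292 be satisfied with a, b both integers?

gcd(266, 76) = 38.
38 divides 1292, so integer solutions exist.

yes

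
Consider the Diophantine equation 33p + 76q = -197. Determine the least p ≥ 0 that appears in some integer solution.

47

gcd(76, 33) = 1  (76 = 2*33 + 10, 33 = 3*10 + 3, 10 = 3*3 + 1, 3 = 3*1).
1 divides -197, so solutions exist.
Back-substituting, 33*(-23) + 76*(10) = 1.
Scale by -197/1 = -197: (p₀, q₀) = (4531, -1970).
General solution: p = 4531 + 76t, q = -1970 - 33t for integer t.
p ≥ 0: smallest is 4531 mod 76 = 47 (at t = -59), with q = -23.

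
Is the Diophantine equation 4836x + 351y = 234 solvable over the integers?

gcd(4836, 351) = 39  (4836 = 13·351 + 273, 351 = 1·273 + 78, 273 = 3·78 + 39, 78 = 2·39).
39 divides 234, so integer solutions exist.

yes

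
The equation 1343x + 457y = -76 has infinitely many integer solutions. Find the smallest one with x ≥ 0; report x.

68

gcd(1343, 457):
  1343 = 2·457 + 429
  457 = 1·429 + 28
  429 = 15·28 + 9
  28 = 3·9 + 1
  9 = 9·1
so gcd(1343, 457) = 1.
1 divides -76, so solutions exist.
Back-substitute for Bézout coefficients:
  1 = 28 - 3·9
  ... = 1343·(-49) + 457·(144)
Scale by -76/1 = -76: (x₀, y₀) = (3724, -10944).
General solution: x = 3724 + 457t, y = -10944 - 1343t for integer t.
x ≥ 0: smallest is 3724 mod 457 = 68 (at t = -8), with y = -200.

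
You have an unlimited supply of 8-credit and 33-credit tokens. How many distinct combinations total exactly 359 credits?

1

Need nonnegative integers with 8j + 33k = 359.
gcd(8, 33) = 1, and 8·(-4) + 33·(1) = 1.
So (j₀, k₀) = (-1436, 359); general j = -1436 + 33t, k = 359 - 8t.
j ≥ 0 ⇒ t ≥ 44; k ≥ 0 ⇒ t ≤ 44. That's 1 value of t.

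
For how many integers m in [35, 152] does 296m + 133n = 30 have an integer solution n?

1

gcd(296, 133):
  296 = 2*133 + 30
  133 = 4*30 + 13
  30 = 2*13 + 4
  13 = 3*4 + 1
  4 = 4*1
so gcd(296, 133) = 1.
Back-substitute for Bézout coefficients:
  1 = 13 - 3*4
  ... = 296*(-31) + 133*(69)
Scale by 30: particular solution (-930, 2070); reduce m mod 133: (1, -2).
General solution: m = 1 + 133t, n = -2 - 296t for integer t.
35 ≤ 1 + 133t ≤ 152 gives t ∈ [1, 1], which is 1 value.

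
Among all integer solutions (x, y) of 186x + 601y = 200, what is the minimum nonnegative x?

gcd(601, 186) = 1.
1 divides 200, so solutions exist.
By Bézout, 186·(-42) + 601·(13) = 1.
Scale by 200/1 = 200: (x₀, y₀) = (-8400, 2600).
General solution: x = -8400 + 601t, y = 2600 - 186t for integer t.
x ≥ 0: smallest is -8400 mod 601 = 14 (at t = 14), with y = -4.

14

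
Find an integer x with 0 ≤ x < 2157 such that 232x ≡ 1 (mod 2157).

gcd(2157, 232) = 1.
By Bézout, 232·(-344) + 2157·(37) = 1.
So 232·-344 ≡ 1 (mod 2157), and -344 mod 2157 = 1813.

1813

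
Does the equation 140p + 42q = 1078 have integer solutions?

yes

gcd(140, 42) = 14.
14 divides 1078, so integer solutions exist.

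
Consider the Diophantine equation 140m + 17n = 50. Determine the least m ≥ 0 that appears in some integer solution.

4

gcd(140, 17):
  140 = 8*17 + 4
  17 = 4*4 + 1
  4 = 4*1
so gcd(140, 17) = 1.
1 divides 50, so solutions exist.
Back-substitute for Bézout coefficients:
  1 = 17 - 4*4
  ... = 140*(-4) + 17*(33)
Scale by 50/1 = 50: (m₀, n₀) = (-200, 1650).
General solution: m = -200 + 17t, n = 1650 - 140t for integer t.
m ≥ 0: smallest is -200 mod 17 = 4 (at t = 12), with n = -30.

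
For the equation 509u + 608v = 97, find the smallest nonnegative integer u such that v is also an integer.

gcd(608, 509) = 1.
1 divides 97, so solutions exist.
By Bézout, 509×(-43) + 608×(36) = 1.
Scale by 97/1 = 97: (u₀, v₀) = (-4171, 3492).
General solution: u = -4171 + 608t, v = 3492 - 509t for integer t.
u ≥ 0: smallest is -4171 mod 608 = 85 (at t = 7), with v = -71.

85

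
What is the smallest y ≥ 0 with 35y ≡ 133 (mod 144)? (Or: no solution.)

119

gcd(144, 35) = 1  (144 = 4·35 + 4, 35 = 8·4 + 3, 4 = 1·3 + 1, 3 = 3·1).
1 divides 133, so solutions exist.
Back-substituting, 35·(-37) + 144·(9) = 1.
So 35·(-37) ≡ 1 (mod 144); multiply by 133: y ≡ -4921 (mod 144).
Smallest nonnegative: y = -4921 mod 144 = 119.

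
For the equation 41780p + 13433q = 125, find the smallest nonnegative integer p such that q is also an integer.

gcd(41780, 13433) = 1  (41780 = 3*13433 + 1481, 13433 = 9*1481 + 104, 1481 = 14*104 + 25, 104 = 4*25 + 4, 25 = 6*4 + 1, 4 = 4*1).
1 divides 125, so solutions exist.
Back-substituting, 41780*(3229) + 13433*(-10043) = 1.
Scale by 125/1 = 125: (p₀, q₀) = (403625, -1255375).
General solution: p = 403625 + 13433t, q = -1255375 - 41780t for integer t.
p ≥ 0: smallest is 403625 mod 13433 = 635 (at t = -30), with q = -1975.

635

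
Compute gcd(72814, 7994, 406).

gcd(72814, 7994):
  72814 = 9·7994 + 868
  7994 = 9·868 + 182
  868 = 4·182 + 140
  182 = 1·140 + 42
  140 = 3·42 + 14
  42 = 3·14
so gcd(72814, 7994) = 14.
gcd(14, 406) = 14.

14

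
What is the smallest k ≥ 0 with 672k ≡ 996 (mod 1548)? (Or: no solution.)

gcd(1548, 672) = 12.
12 divides 996, so solutions exist.
By Bézout, 672×(53) + 1548×(-23) = 12.
So 672×(53) ≡ 12 (mod 1548); multiply by 83: k ≡ 4399 (mod 129).
Smallest nonnegative: k = 4399 mod 129 = 13.

13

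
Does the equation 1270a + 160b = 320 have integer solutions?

gcd(1270, 160):
  1270 = 7×160 + 150
  160 = 1×150 + 10
  150 = 15×10
so gcd(1270, 160) = 10.
10 divides 320, so integer solutions exist.

yes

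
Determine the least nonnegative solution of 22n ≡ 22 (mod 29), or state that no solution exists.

1

gcd(29, 22):
  29 = 1×22 + 7
  22 = 3×7 + 1
  7 = 7×1
so gcd(29, 22) = 1.
1 divides 22, so solutions exist.
Back-substitute for Bézout coefficients:
  1 = 22 - 3×7
  ... = 22×(4) + 29×(-3)
So 22×(4) ≡ 1 (mod 29); multiply by 22: n ≡ 88 (mod 29).
Smallest nonnegative: n = 88 mod 29 = 1.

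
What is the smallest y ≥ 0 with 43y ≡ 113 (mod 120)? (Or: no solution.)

11

gcd(120, 43):
  120 = 2·43 + 34
  43 = 1·34 + 9
  34 = 3·9 + 7
  9 = 1·7 + 2
  7 = 3·2 + 1
  2 = 2·1
so gcd(120, 43) = 1.
1 divides 113, so solutions exist.
Back-substitute for Bézout coefficients:
  1 = 7 - 3·2
  ... = 43·(-53) + 120·(19)
So 43·(-53) ≡ 1 (mod 120); multiply by 113: y ≡ -5989 (mod 120).
Smallest nonnegative: y = -5989 mod 120 = 11.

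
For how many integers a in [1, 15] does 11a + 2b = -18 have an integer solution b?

gcd(11, 2):
  11 = 5*2 + 1
  2 = 2*1
so gcd(11, 2) = 1.
Back-substitute for Bézout coefficients:
  1 = 11 - 5*2
  ... = 11*(1) + 2*(-5)
Scale by -18: particular solution (-18, 90); reduce a mod 2: (0, -9).
General solution: a = 0 + 2t, b = -9 - 11t for integer t.
1 ≤ 0 + 2t ≤ 15 gives t ∈ [1, 7], which is 7 values.

7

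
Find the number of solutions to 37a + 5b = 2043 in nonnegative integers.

gcd(37, 5) = 1.
By Bézout, 37·(-2) + 5·(15) = 1.
One solution: (4, 379).
General: a = 4 + 5t, b = 379 - 37t.
a ≥ 0 ⇒ t ≥ 0; b ≥ 0 ⇒ t ≤ 10. So t ∈ [0, 10]: 11 solutions.

11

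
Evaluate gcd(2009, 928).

gcd(2009, 928) = 1  (2009 = 2×928 + 153, 928 = 6×153 + 10, 153 = 15×10 + 3, 10 = 3×3 + 1, 3 = 3×1).

1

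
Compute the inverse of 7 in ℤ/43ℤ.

37

gcd(43, 7):
  43 = 6*7 + 1
  7 = 7*1
so gcd(43, 7) = 1.
Back-substitute for Bézout coefficients:
  1 = 43 - 6*7
  ... = 7*(-6) + 43*(1)
So 7*-6 ≡ 1 (mod 43), and -6 mod 43 = 37.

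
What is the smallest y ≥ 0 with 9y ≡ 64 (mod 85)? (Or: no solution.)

gcd(85, 9) = 1.
1 divides 64, so solutions exist.
By Bézout, 9·(19) + 85·(-2) = 1.
So 9·(19) ≡ 1 (mod 85); multiply by 64: y ≡ 1216 (mod 85).
Smallest nonnegative: y = 1216 mod 85 = 26.

26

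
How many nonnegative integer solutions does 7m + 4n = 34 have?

1

gcd(7, 4) = 1.
By Bézout, 7·(-1) + 4·(2) = 1.
One solution: (2, 5).
General: m = 2 + 4t, n = 5 - 7t.
m ≥ 0 ⇒ t ≥ 0; n ≥ 0 ⇒ t ≤ 0. So t ∈ [0, 0]: 1 solution.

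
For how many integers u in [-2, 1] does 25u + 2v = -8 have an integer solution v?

gcd(25, 2):
  25 = 12×2 + 1
  2 = 2×1
so gcd(25, 2) = 1.
Back-substitute for Bézout coefficients:
  1 = 25 - 12×2
  ... = 25×(1) + 2×(-12)
Scale by -8: particular solution (-8, 96); reduce u mod 2: (0, -4).
General solution: u = 0 + 2t, v = -4 - 25t for integer t.
-2 ≤ 0 + 2t ≤ 1 gives t ∈ [-1, 0], which is 2 values.

2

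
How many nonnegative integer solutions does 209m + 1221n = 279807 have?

gcd(1221, 209):
  1221 = 5·209 + 176
  209 = 1·176 + 33
  176 = 5·33 + 11
  33 = 3·11
so gcd(1221, 209) = 11.
Back-substitute for Bézout coefficients:
  11 = 176 - 5·33
  ... = 209·(-35) + 1221·(6)
Scale by 25437: one solution is (-890295, 152622). Reduce m mod 111: (36, 223).
General: m = 36 + 111t, n = 223 - 19t.
m ≥ 0 ⇒ t ≥ 0; n ≥ 0 ⇒ t ≤ 11. So t ∈ [0, 11]: 12 solutions.

12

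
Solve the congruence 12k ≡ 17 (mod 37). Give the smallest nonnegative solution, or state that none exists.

gcd(37, 12) = 1  (37 = 3·12 + 1, 12 = 12·1).
1 divides 17, so solutions exist.
Back-substituting, 12·(-3) + 37·(1) = 1.
So 12·(-3) ≡ 1 (mod 37); multiply by 17: k ≡ -51 (mod 37).
Smallest nonnegative: k = -51 mod 37 = 23.

23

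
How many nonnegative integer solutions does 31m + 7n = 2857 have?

gcd(31, 7) = 1.
By Bézout, 31·(-2) + 7·(9) = 1.
One solution: (5, 386).
General: m = 5 + 7t, n = 386 - 31t.
m ≥ 0 ⇒ t ≥ 0; n ≥ 0 ⇒ t ≤ 12. So t ∈ [0, 12]: 13 solutions.

13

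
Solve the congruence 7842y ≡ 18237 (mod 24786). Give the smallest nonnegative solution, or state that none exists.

no solution

gcd(24786, 7842):
  24786 = 3*7842 + 1260
  7842 = 6*1260 + 282
  1260 = 4*282 + 132
  282 = 2*132 + 18
  132 = 7*18 + 6
  18 = 3*6
so gcd(24786, 7842) = 6.
6 does not divide 18237, so the congruence has no solution.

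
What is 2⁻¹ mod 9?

gcd(9, 2):
  9 = 4·2 + 1
  2 = 2·1
so gcd(9, 2) = 1.
Back-substitute for Bézout coefficients:
  1 = 9 - 4·2
  ... = 2·(-4) + 9·(1)
So 2·-4 ≡ 1 (mod 9), and -4 mod 9 = 5.

5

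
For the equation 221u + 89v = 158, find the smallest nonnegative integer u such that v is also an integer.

43

gcd(221, 89):
  221 = 2×89 + 43
  89 = 2×43 + 3
  43 = 14×3 + 1
  3 = 3×1
so gcd(221, 89) = 1.
1 divides 158, so solutions exist.
Back-substitute for Bézout coefficients:
  1 = 43 - 14×3
  ... = 221×(29) + 89×(-72)
Scale by 158/1 = 158: (u₀, v₀) = (4582, -11376).
General solution: u = 4582 + 89t, v = -11376 - 221t for integer t.
u ≥ 0: smallest is 4582 mod 89 = 43 (at t = -51), with v = -105.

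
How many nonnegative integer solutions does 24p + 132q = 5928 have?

gcd(132, 24) = 12  (132 = 5·24 + 12, 24 = 2·12).
Back-substituting, 24·(-5) + 132·(1) = 12.
Scale by 494: one solution is (-2470, 494). Reduce p mod 11: (5, 44).
General: p = 5 + 11t, q = 44 - 2t.
p ≥ 0 ⇒ t ≥ 0; q ≥ 0 ⇒ t ≤ 22. So t ∈ [0, 22]: 23 solutions.

23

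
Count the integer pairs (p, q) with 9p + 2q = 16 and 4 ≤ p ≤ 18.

8

gcd(9, 2):
  9 = 4×2 + 1
  2 = 2×1
so gcd(9, 2) = 1.
Back-substitute for Bézout coefficients:
  1 = 9 - 4×2
  ... = 9×(1) + 2×(-4)
Scale by 16: particular solution (16, -64); reduce p mod 2: (0, 8).
General solution: p = 0 + 2t, q = 8 - 9t for integer t.
4 ≤ 0 + 2t ≤ 18 gives t ∈ [2, 9], which is 8 values.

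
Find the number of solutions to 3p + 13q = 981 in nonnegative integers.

gcd(13, 3) = 1.
By Bézout, 3×(-4) + 13×(1) = 1.
One solution: (2, 75).
General: p = 2 + 13t, q = 75 - 3t.
p ≥ 0 ⇒ t ≥ 0; q ≥ 0 ⇒ t ≤ 25. So t ∈ [0, 25]: 26 solutions.

26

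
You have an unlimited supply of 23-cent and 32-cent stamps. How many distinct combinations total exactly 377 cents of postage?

1

Need nonnegative integers with 23j + 32k = 377.
gcd(23, 32) = 1, and 23·(7) + 32·(-5) = 1.
So (j₀, k₀) = (2639, -1885); general j = 2639 + 32t, k = -1885 - 23t.
j ≥ 0 ⇒ t ≥ -82; k ≥ 0 ⇒ t ≤ -82. That's 1 value of t.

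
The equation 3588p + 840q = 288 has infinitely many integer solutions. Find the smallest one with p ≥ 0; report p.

gcd(3588, 840) = 12  (3588 = 4×840 + 228, 840 = 3×228 + 156, 228 = 1×156 + 72, 156 = 2×72 + 12, 72 = 6×12).
12 divides 288, so solutions exist.
Back-substituting, 3588×(-11) + 840×(47) = 12.
Scale by 288/12 = 24: (p₀, q₀) = (-264, 1128).
General solution: p = -264 + 70t, q = 1128 - 299t for integer t.
p ≥ 0: smallest is -264 mod 70 = 16 (at t = 4), with q = -68.

16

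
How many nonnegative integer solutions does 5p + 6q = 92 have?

gcd(6, 5) = 1.
By Bézout, 5*(-1) + 6*(1) = 1.
One solution: (4, 12).
General: p = 4 + 6t, q = 12 - 5t.
p ≥ 0 ⇒ t ≥ 0; q ≥ 0 ⇒ t ≤ 2. So t ∈ [0, 2]: 3 solutions.

3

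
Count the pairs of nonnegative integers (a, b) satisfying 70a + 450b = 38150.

gcd(450, 70) = 10  (450 = 6·70 + 30, 70 = 2·30 + 10, 30 = 3·10).
Back-substituting, 70·(13) + 450·(-2) = 10.
Scale by 3815: one solution is (49595, -7630). Reduce a mod 45: (5, 84).
General: a = 5 + 45t, b = 84 - 7t.
a ≥ 0 ⇒ t ≥ 0; b ≥ 0 ⇒ t ≤ 12. So t ∈ [0, 12]: 13 solutions.

13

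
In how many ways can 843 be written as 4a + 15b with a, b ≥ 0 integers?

gcd(15, 4) = 1  (15 = 3×4 + 3, 4 = 1×3 + 1, 3 = 3×1).
Back-substituting, 4×(4) + 15×(-1) = 1.
Scale by 843: one solution is (3372, -843). Reduce a mod 15: (12, 53).
General: a = 12 + 15t, b = 53 - 4t.
a ≥ 0 ⇒ t ≥ 0; b ≥ 0 ⇒ t ≤ 13. So t ∈ [0, 13]: 14 solutions.

14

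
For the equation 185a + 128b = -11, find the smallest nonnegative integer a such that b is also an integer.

gcd(185, 128):
  185 = 1*128 + 57
  128 = 2*57 + 14
  57 = 4*14 + 1
  14 = 14*1
so gcd(185, 128) = 1.
1 divides -11, so solutions exist.
Back-substitute for Bézout coefficients:
  1 = 57 - 4*14
  ... = 185*(9) + 128*(-13)
Scale by -11/1 = -11: (a₀, b₀) = (-99, 143).
General solution: a = -99 + 128t, b = 143 - 185t for integer t.
a ≥ 0: smallest is -99 mod 128 = 29 (at t = 1), with b = -42.

29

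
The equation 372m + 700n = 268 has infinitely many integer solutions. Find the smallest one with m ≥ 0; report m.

gcd(700, 372) = 4.
4 divides 268, so solutions exist.
By Bézout, 372·(32) + 700·(-17) = 4.
Scale by 268/4 = 67: (m₀, n₀) = (2144, -1139).
General solution: m = 2144 + 175t, n = -1139 - 93t for integer t.
m ≥ 0: smallest is 2144 mod 175 = 44 (at t = -12), with n = -23.

44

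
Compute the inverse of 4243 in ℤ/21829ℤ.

19447

gcd(21829, 4243) = 1  (21829 = 5·4243 + 614, 4243 = 6·614 + 559, 614 = 1·559 + 55, 559 = 10·55 + 9, 55 = 6·9 + 1, 9 = 9·1).
Back-substituting, 4243·(-2382) + 21829·(463) = 1.
So 4243·-2382 ≡ 1 (mod 21829), and -2382 mod 21829 = 19447.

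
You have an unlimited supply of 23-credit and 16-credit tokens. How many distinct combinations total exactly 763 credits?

Need nonnegative integers with 23j + 16k = 763.
gcd(23, 16) = 1, and 23·(7) + 16·(-10) = 1.
So (j₀, k₀) = (5341, -7630); general j = 5341 + 16t, k = -7630 - 23t.
j ≥ 0 ⇒ t ≥ -333; k ≥ 0 ⇒ t ≤ -332. That's 2 values of t.

2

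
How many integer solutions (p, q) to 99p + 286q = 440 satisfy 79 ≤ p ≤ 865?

gcd(286, 99) = 11  (286 = 2*99 + 88, 99 = 1*88 + 11, 88 = 8*11).
Back-substituting, 99*(3) + 286*(-1) = 11.
Scale by 40: particular solution (120, -40); reduce p mod 26: (16, -4).
General solution: p = 16 + 26t, q = -4 - 9t for integer t.
79 ≤ 16 + 26t ≤ 865 gives t ∈ [3, 32], which is 30 values.

30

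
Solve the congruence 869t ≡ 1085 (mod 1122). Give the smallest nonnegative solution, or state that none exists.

gcd(1122, 869) = 11.
11 does not divide 1085, so the congruence has no solution.

no solution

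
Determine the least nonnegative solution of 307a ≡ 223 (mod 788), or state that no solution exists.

165

gcd(788, 307) = 1.
1 divides 223, so solutions exist.
By Bézout, 307×(-77) + 788×(30) = 1.
So 307×(-77) ≡ 1 (mod 788); multiply by 223: a ≡ -17171 (mod 788).
Smallest nonnegative: a = -17171 mod 788 = 165.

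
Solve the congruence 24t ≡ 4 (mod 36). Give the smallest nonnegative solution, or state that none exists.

gcd(36, 24) = 12.
12 does not divide 4, so the congruence has no solution.

no solution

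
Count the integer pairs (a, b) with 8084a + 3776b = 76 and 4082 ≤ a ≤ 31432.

gcd(8084, 3776) = 4  (8084 = 2×3776 + 532, 3776 = 7×532 + 52, 532 = 10×52 + 12, 52 = 4×12 + 4, 12 = 3×4).
Back-substituting, 8084×(-291) + 3776×(623) = 4.
Scale by 19: particular solution (-5529, 11837); reduce a mod 944: (135, -289).
General solution: a = 135 + 944t, b = -289 - 2021t for integer t.
4082 ≤ 135 + 944t ≤ 31432 gives t ∈ [5, 33], which is 29 values.

29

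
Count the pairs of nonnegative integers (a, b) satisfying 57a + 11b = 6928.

gcd(57, 11) = 1  (57 = 5·11 + 2, 11 = 5·2 + 1, 2 = 2·1).
Back-substituting, 57·(-5) + 11·(26) = 1.
Scale by 6928: one solution is (-34640, 180128). Reduce a mod 11: (10, 578).
General: a = 10 + 11t, b = 578 - 57t.
a ≥ 0 ⇒ t ≥ 0; b ≥ 0 ⇒ t ≤ 10. So t ∈ [0, 10]: 11 solutions.

11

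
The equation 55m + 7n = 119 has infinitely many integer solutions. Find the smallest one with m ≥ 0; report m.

gcd(55, 7) = 1  (55 = 7*7 + 6, 7 = 1*6 + 1, 6 = 6*1).
1 divides 119, so solutions exist.
Back-substituting, 55*(-1) + 7*(8) = 1.
Scale by 119/1 = 119: (m₀, n₀) = (-119, 952).
General solution: m = -119 + 7t, n = 952 - 55t for integer t.
m ≥ 0: smallest is -119 mod 7 = 0 (at t = 17), with n = 17.

0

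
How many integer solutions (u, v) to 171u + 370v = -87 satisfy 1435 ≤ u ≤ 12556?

gcd(370, 171) = 1  (370 = 2×171 + 28, 171 = 6×28 + 3, 28 = 9×3 + 1, 3 = 3×1).
Back-substituting, 171×(-119) + 370×(55) = 1.
Scale by -87: particular solution (10353, -4785); reduce u mod 370: (363, -168).
General solution: u = 363 + 370t, v = -168 - 171t for integer t.
1435 ≤ 363 + 370t ≤ 12556 gives t ∈ [3, 32], which is 30 values.

30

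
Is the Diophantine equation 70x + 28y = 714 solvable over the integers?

yes

gcd(70, 28) = 14  (70 = 2·28 + 14, 28 = 2·14).
14 divides 714, so integer solutions exist.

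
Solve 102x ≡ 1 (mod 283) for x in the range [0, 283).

197

gcd(283, 102) = 1.
By Bézout, 102×(-86) + 283×(31) = 1.
So 102×-86 ≡ 1 (mod 283), and -86 mod 283 = 197.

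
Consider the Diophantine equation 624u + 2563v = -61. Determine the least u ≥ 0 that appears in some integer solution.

1113

gcd(2563, 624) = 1  (2563 = 4·624 + 67, 624 = 9·67 + 21, 67 = 3·21 + 4, 21 = 5·4 + 1, 4 = 4·1).
1 divides -61, so solutions exist.
Back-substituting, 624·(612) + 2563·(-149) = 1.
Scale by -61/1 = -61: (u₀, v₀) = (-37332, 9089).
General solution: u = -37332 + 2563t, v = 9089 - 624t for integer t.
u ≥ 0: smallest is -37332 mod 2563 = 1113 (at t = 15), with v = -271.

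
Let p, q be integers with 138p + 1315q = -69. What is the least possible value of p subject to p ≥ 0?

gcd(1315, 138):
  1315 = 9×138 + 73
  138 = 1×73 + 65
  73 = 1×65 + 8
  65 = 8×8 + 1
  8 = 8×1
so gcd(1315, 138) = 1.
1 divides -69, so solutions exist.
Back-substitute for Bézout coefficients:
  1 = 65 - 8×8
  ... = 138×(162) + 1315×(-17)
Scale by -69/1 = -69: (p₀, q₀) = (-11178, 1173).
General solution: p = -11178 + 1315t, q = 1173 - 138t for integer t.
p ≥ 0: smallest is -11178 mod 1315 = 657 (at t = 9), with q = -69.

657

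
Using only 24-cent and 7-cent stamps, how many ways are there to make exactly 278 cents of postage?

2

Need nonnegative integers with 24j + 7k = 278.
gcd(24, 7) = 1, and 24·(-2) + 7·(7) = 1.
So (j₀, k₀) = (-556, 1946); general j = -556 + 7t, k = 1946 - 24t.
j ≥ 0 ⇒ t ≥ 80; k ≥ 0 ⇒ t ≤ 81. That's 2 values of t.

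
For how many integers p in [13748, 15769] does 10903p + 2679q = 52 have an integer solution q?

1

gcd(10903, 2679) = 1.
By Bézout, 10903×(-659) + 2679×(2682) = 1.
Particular solution: (559, -2275).
General solution: p = 559 + 2679t, q = -2275 - 10903t for integer t.
13748 ≤ 559 + 2679t ≤ 15769 gives t ∈ [5, 5], which is 1 value.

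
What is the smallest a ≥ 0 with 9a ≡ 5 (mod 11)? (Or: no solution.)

3

gcd(11, 9) = 1  (11 = 1·9 + 2, 9 = 4·2 + 1, 2 = 2·1).
1 divides 5, so solutions exist.
Back-substituting, 9·(5) + 11·(-4) = 1.
So 9·(5) ≡ 1 (mod 11); multiply by 5: a ≡ 25 (mod 11).
Smallest nonnegative: a = 25 mod 11 = 3.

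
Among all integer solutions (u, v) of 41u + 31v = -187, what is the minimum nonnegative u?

gcd(41, 31):
  41 = 1×31 + 10
  31 = 3×10 + 1
  10 = 10×1
so gcd(41, 31) = 1.
1 divides -187, so solutions exist.
Back-substitute for Bézout coefficients:
  1 = 31 - 3×10
  ... = 41×(-3) + 31×(4)
Scale by -187/1 = -187: (u₀, v₀) = (561, -748).
General solution: u = 561 + 31t, v = -748 - 41t for integer t.
u ≥ 0: smallest is 561 mod 31 = 3 (at t = -18), with v = -10.

3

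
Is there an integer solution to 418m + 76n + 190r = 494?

gcd(418, 76) = 38  (418 = 5·76 + 38, 76 = 2·38).
gcd(38, 190) = 38.
38 divides 494, so integer solutions exist.

yes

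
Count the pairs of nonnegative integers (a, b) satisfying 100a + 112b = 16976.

6

gcd(112, 100) = 4  (112 = 1×100 + 12, 100 = 8×12 + 4, 12 = 3×4).
Back-substituting, 100×(9) + 112×(-8) = 4.
Scale by 4244: one solution is (38196, -33952). Reduce a mod 28: (4, 148).
General: a = 4 + 28t, b = 148 - 25t.
a ≥ 0 ⇒ t ≥ 0; b ≥ 0 ⇒ t ≤ 5. So t ∈ [0, 5]: 6 solutions.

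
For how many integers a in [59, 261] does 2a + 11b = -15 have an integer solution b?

18

gcd(11, 2) = 1  (11 = 5×2 + 1, 2 = 2×1).
Back-substituting, 2×(-5) + 11×(1) = 1.
Scale by -15: particular solution (75, -15); reduce a mod 11: (9, -3).
General solution: a = 9 + 11t, b = -3 - 2t for integer t.
59 ≤ 9 + 11t ≤ 261 gives t ∈ [5, 22], which is 18 values.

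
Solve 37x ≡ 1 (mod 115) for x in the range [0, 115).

gcd(115, 37) = 1  (115 = 3×37 + 4, 37 = 9×4 + 1, 4 = 4×1).
Back-substituting, 37×(28) + 115×(-9) = 1.
So 37×28 ≡ 1 (mod 115), and 28 mod 115 = 28.

28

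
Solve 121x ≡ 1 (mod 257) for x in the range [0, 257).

gcd(257, 121) = 1  (257 = 2·121 + 15, 121 = 8·15 + 1, 15 = 15·1).
Back-substituting, 121·(17) + 257·(-8) = 1.
So 121·17 ≡ 1 (mod 257), and 17 mod 257 = 17.

17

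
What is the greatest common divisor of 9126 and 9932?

26

gcd(9932, 9126):
  9932 = 1×9126 + 806
  9126 = 11×806 + 260
  806 = 3×260 + 26
  260 = 10×26
so gcd(9932, 9126) = 26.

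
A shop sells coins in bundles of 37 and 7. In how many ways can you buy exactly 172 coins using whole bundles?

Need nonnegative integers with 37j + 7k = 172.
gcd(37, 7) = 1, and 37·(-3) + 7·(16) = 1.
So (j₀, k₀) = (-516, 2752); general j = -516 + 7t, k = 2752 - 37t.
j ≥ 0 ⇒ t ≥ 74; k ≥ 0 ⇒ t ≤ 74. That's 1 value of t.

1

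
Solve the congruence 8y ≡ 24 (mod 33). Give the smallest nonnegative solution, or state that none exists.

3

gcd(33, 8) = 1  (33 = 4×8 + 1, 8 = 8×1).
1 divides 24, so solutions exist.
Back-substituting, 8×(-4) + 33×(1) = 1.
So 8×(-4) ≡ 1 (mod 33); multiply by 24: y ≡ -96 (mod 33).
Smallest nonnegative: y = -96 mod 33 = 3.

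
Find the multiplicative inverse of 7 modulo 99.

85

gcd(99, 7):
  99 = 14×7 + 1
  7 = 7×1
so gcd(99, 7) = 1.
Back-substitute for Bézout coefficients:
  1 = 99 - 14×7
  ... = 7×(-14) + 99×(1)
So 7×-14 ≡ 1 (mod 99), and -14 mod 99 = 85.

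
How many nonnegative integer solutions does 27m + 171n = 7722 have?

gcd(171, 27) = 9.
By Bézout, 27·(-6) + 171·(1) = 9.
One solution: (1, 45).
General: m = 1 + 19t, n = 45 - 3t.
m ≥ 0 ⇒ t ≥ 0; n ≥ 0 ⇒ t ≤ 15. So t ∈ [0, 15]: 16 solutions.

16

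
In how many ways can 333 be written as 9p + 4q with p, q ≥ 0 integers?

gcd(9, 4) = 1.
By Bézout, 9×(1) + 4×(-2) = 1.
One solution: (1, 81).
General: p = 1 + 4t, q = 81 - 9t.
p ≥ 0 ⇒ t ≥ 0; q ≥ 0 ⇒ t ≤ 9. So t ∈ [0, 9]: 10 solutions.

10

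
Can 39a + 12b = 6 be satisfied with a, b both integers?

yes

gcd(39, 12) = 3.
3 divides 6, so integer solutions exist.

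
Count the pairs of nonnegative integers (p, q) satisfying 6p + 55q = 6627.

20

gcd(55, 6) = 1  (55 = 9×6 + 1, 6 = 6×1).
Back-substituting, 6×(-9) + 55×(1) = 1.
Scale by 6627: one solution is (-59643, 6627). Reduce p mod 55: (32, 117).
General: p = 32 + 55t, q = 117 - 6t.
p ≥ 0 ⇒ t ≥ 0; q ≥ 0 ⇒ t ≤ 19. So t ∈ [0, 19]: 20 solutions.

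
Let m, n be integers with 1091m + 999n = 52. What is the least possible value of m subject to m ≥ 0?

gcd(1091, 999) = 1.
1 divides 52, so solutions exist.
By Bézout, 1091*(-76) + 999*(83) = 1.
Scale by 52/1 = 52: (m₀, n₀) = (-3952, 4316).
General solution: m = -3952 + 999t, n = 4316 - 1091t for integer t.
m ≥ 0: smallest is -3952 mod 999 = 44 (at t = 4), with n = -48.

44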